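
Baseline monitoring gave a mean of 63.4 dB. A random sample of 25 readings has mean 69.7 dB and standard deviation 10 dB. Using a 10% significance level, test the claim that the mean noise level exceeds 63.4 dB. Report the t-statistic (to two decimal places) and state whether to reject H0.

t = 3.15; reject H0

H0: μ = 63.4; H1: μ > 63.4 (one-sample t-test, right-tailed).
t = (x̄ − μ₀)/(s/√n) = (69.7 − 63.4)/(10/√25) = 3.15
df = n − 1 = 24
p-value = P(T ≥ 3.15) ≈ 0.002
Since p ≈ 0.002 < α = 0.1, reject H0; the data support H1.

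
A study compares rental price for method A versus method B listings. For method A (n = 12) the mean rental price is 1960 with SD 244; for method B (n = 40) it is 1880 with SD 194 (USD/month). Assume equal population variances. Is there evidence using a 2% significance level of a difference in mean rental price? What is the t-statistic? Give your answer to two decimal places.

Let group 1 = method A, group 2 = method B. H0: μ_1 = μ_2; H1: μ_1 ≠ μ_2 (two-sample pooled-variance t-test, two-sided).
s_p² = [(12−1)·244² + (40−1)·194²]/(12+40−2) = 42454
t = (1960 − 1880)/√[42454·(1/12 + 1/40)] = 1.18
df = n₁ + n₂ − 2 = 50
Two-sided p-value ≈ 0.244
Since p ≈ 0.244 > α = 0.02, fail to reject H0; the evidence is not statistically significant.

1.18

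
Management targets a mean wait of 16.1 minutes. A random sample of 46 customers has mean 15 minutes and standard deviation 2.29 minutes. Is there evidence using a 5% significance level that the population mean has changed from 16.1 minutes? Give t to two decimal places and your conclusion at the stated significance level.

t = -3.26; reject H0

H0: μ = 16.1; H1: μ ≠ 16.1 (one-sample t-test, two-sided).
t = (x̄ − μ₀)/(s/√n) = (15 − 16.1)/(2.29/√46) = -3.26
df = n − 1 = 45
Two-sided p-value ≈ 0.0021
Since p ≈ 0.0021 < α = 0.05, reject H0; the data support H1.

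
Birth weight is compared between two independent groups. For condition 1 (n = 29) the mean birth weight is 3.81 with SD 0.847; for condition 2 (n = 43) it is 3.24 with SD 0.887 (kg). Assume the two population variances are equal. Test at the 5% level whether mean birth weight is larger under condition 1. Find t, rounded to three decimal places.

Let group 1 = condition 1, group 2 = condition 2. H0: μ_1 = μ_2; H1: μ_1 > μ_2 (two-sample pooled-variance t-test, right-tailed).
s_p² = [(29−1)·0.847² + (43−1)·0.887²]/(29+43−2) = 0.759025
t = (3.81 − 3.24)/√[0.759025·(1/29 + 1/43)] = 2.723
df = n₁ + n₂ − 2 = 70
p-value = P(T ≥ 2.723) ≈ 0.0041
Since p ≈ 0.0041 < α = 0.05, reject H0; the data support H1.

2.723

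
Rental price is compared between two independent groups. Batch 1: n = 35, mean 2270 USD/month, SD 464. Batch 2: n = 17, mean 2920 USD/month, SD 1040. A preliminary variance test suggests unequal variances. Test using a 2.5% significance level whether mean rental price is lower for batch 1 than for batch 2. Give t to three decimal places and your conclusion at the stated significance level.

t = -2.461; reject H0

Let group 1 = batch 1, group 2 = batch 2. H0: μ_1 = μ_2; H1: μ_1 < μ_2 (Welch's two-sample t-test, left-tailed).
t = (x̄_1 − x̄_2)/√(s_1²/n_1 + s_2²/n_2) = (2270 − 2920)/√(464²/35 + 1040²/17) = -2.461
Welch–Satterthwaite df ≈ 19.16
p-value = P(T ≤ -2.461) ≈ 0.0118
Since p ≈ 0.0118 < α = 0.025, reject H0; the data support H1.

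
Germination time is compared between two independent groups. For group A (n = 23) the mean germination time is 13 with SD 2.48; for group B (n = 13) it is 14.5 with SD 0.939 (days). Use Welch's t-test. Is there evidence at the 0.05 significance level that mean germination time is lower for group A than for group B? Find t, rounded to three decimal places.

Let group 1 = group A, group 2 = group B. H0: μ_1 = μ_2; H1: μ_1 < μ_2 (Welch's two-sample t-test, left-tailed).
t = (x̄_1 − x̄_2)/√(s_1²/n_1 + s_2²/n_2) = (13 − 14.5)/√(2.48²/23 + 0.939²/13) = -2.591
Welch–Satterthwaite df ≈ 30.93
p-value = P(T ≤ -2.591) ≈ 0.007
Since p ≈ 0.007 < α = 0.05, reject H0; the evidence is statistically significant.

-2.591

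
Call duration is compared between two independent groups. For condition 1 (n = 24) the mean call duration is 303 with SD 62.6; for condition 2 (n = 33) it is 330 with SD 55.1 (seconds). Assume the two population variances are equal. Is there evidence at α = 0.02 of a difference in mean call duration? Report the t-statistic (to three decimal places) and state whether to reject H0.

t = -1.725; fail to reject H0

Let group 1 = condition 1, group 2 = condition 2. H0: μ_1 = μ_2; H1: μ_1 ≠ μ_2 (two-sample pooled-variance t-test, two-sided).
s_p² = [(24−1)·62.6² + (33−1)·55.1²]/(24+33−2) = 3405.16
t = (303 − 330)/√[3405.16·(1/24 + 1/33)] = -1.725
df = n₁ + n₂ − 2 = 55
Two-sided p-value ≈ 0.0902
Since p ≈ 0.0902 > α = 0.02, fail to reject H0; the evidence is not statistically significant.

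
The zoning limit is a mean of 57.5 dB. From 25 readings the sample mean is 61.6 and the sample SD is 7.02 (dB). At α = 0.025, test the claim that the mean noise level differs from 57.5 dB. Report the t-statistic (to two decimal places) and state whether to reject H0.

t = 2.92; reject H0

H0: μ = 57.5; H1: μ ≠ 57.5 (one-sample t-test, two-sided).
t = (x̄ − μ₀)/(s/√n) = (61.6 − 57.5)/(7.02/√25) = 2.92
df = n − 1 = 24
Two-sided p-value ≈ 0.007
Since p ≈ 0.007 < α = 0.025, reject H0; the data support H1.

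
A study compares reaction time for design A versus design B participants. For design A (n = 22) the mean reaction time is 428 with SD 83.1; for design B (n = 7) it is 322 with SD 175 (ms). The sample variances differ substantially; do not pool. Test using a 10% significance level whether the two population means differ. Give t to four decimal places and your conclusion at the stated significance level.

t = 1.5480; fail to reject H0

Let group 1 = design A, group 2 = design B. H0: μ_1 = μ_2; H1: μ_1 ≠ μ_2 (Welch's two-sample t-test, two-sided).
t = (x̄_1 − x̄_2)/√(s_1²/n_1 + s_2²/n_2) = (428 − 322)/√(83.1²/22 + 175²/7) = 1.5480
Welch–Satterthwaite df ≈ 6.88
Two-sided p-value ≈ 0.166
Since p ≈ 0.166 > α = 0.1, fail to reject H0; the evidence is not statistically significant.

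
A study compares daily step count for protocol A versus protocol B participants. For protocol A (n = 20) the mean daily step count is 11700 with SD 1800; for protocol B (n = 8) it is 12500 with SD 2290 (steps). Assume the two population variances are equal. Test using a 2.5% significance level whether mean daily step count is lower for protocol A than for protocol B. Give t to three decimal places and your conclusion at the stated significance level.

t = -0.984; fail to reject H0

Let group 1 = protocol A, group 2 = protocol B. H0: μ_1 = μ_2; H1: μ_1 < μ_2 (two-sample pooled-variance t-test, left-tailed).
s_p² = [(20−1)·1800² + (8−1)·2290²]/(20+8−2) = 3779570
t = (11700 − 12500)/√[3779570·(1/20 + 1/8)] = -0.984
df = n₁ + n₂ − 2 = 26
p-value = P(T ≤ -0.984) ≈ 0.167
Since p ≈ 0.167 > α = 0.025, fail to reject H0; the data do not provide sufficient evidence against H0.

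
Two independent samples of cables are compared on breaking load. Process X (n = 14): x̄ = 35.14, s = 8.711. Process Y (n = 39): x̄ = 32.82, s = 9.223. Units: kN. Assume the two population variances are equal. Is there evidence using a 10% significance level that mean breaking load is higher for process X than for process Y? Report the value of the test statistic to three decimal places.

Let group 1 = process X, group 2 = process Y. H0: μ_1 = μ_2; H1: μ_1 > μ_2 (two-sample pooled-variance t-test, right-tailed).
s_p² = [(14−1)·8.711² + (39−1)·9.223²]/(14+39−2) = 82.7232
t = (35.14 − 32.82)/√[82.7232·(1/14 + 1/39)] = 0.819
df = n₁ + n₂ − 2 = 51
p-value = P(T ≥ 0.819) ≈ 0.2084
Since p ≈ 0.2084 > α = 0.1, fail to reject H0; the data do not provide sufficient evidence against H0.

0.819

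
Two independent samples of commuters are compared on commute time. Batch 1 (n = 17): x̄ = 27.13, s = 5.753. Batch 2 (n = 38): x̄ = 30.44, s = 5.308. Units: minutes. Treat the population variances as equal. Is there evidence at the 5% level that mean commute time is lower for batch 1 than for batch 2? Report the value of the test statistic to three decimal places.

Let group 1 = batch 1, group 2 = batch 2. H0: μ_1 = μ_2; H1: μ_1 < μ_2 (two-sample pooled-variance t-test, left-tailed).
s_p² = [(17−1)·5.753² + (38−1)·5.308²]/(17+38−2) = 29.6608
t = (27.13 − 30.44)/√[29.6608·(1/17 + 1/38)] = -2.083
df = n₁ + n₂ − 2 = 53
p-value = P(T ≤ -2.083) ≈ 0.021
Since p ≈ 0.021 < α = 0.05, reject H0; the evidence is statistically significant.

-2.083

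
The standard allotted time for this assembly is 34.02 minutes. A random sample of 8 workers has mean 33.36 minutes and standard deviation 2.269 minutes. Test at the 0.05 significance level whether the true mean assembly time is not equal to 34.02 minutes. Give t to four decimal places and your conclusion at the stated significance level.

H0: μ = 34.02; H1: μ ≠ 34.02 (one-sample t-test, two-sided).
t = (x̄ − μ₀)/(s/√n) = (33.36 − 34.02)/(2.269/√8) = -0.8227
df = n − 1 = 7
Two-sided p-value ≈ 0.4378
Since p ≈ 0.4378 > α = 0.05, fail to reject H0; the data do not provide sufficient evidence against H0.

t = -0.8227; fail to reject H0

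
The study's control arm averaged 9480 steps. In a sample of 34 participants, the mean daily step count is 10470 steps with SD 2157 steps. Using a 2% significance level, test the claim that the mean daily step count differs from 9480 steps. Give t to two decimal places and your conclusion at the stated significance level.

H0: μ = 9480; H1: μ ≠ 9480 (one-sample t-test, two-sided).
t = (x̄ − μ₀)/(s/√n) = (10470 − 9480)/(2157/√34) = 2.68
df = n − 1 = 33
Two-sided p-value ≈ 0.0115
Since p ≈ 0.0115 < α = 0.02, reject H0; the data support H1.

t = 2.68; reject H0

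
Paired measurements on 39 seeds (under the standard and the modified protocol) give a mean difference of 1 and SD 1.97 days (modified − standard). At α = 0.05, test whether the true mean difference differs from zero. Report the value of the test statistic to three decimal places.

H0: μ_d = 0; H1: μ_d ≠ 0 (paired t-test on the differences, two-sided).
t = d̄/(s_d/√n) = 1/(1.97/√39) = 3.170
df = n − 1 = 38
Two-sided p-value ≈ 0.003
Since p ≈ 0.003 < α = 0.05, reject H0; the evidence is statistically significant.

3.170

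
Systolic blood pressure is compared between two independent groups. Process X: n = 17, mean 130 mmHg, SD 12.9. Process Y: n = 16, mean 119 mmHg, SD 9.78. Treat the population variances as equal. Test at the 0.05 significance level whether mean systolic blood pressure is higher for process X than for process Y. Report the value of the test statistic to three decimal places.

Let group 1 = process X, group 2 = process Y. H0: μ_1 = μ_2; H1: μ_1 > μ_2 (two-sample pooled-variance t-test, right-tailed).
s_p² = [(17−1)·12.9² + (16−1)·9.78²]/(17+16−2) = 132.171
t = (130 − 119)/√[132.171·(1/17 + 1/16)] = 2.747
df = n₁ + n₂ − 2 = 31
p-value = P(T ≥ 2.747) ≈ 0.0050
Since p ≈ 0.0050 < α = 0.05, reject H0; the evidence is statistically significant.

2.747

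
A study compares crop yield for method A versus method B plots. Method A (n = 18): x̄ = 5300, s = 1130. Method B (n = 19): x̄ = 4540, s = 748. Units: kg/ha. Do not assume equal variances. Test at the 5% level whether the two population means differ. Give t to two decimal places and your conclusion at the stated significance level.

t = 2.40; reject H0

Let group 1 = method A, group 2 = method B. H0: μ_1 = μ_2; H1: μ_1 ≠ μ_2 (Welch's two-sample t-test, two-sided).
t = (x̄_1 − x̄_2)/√(s_1²/n_1 + s_2²/n_2) = (5300 − 4540)/√(1130²/18 + 748²/19) = 2.40
Welch–Satterthwaite df ≈ 29.28
Two-sided p-value ≈ 0.0230
Since p ≈ 0.0230 < α = 0.05, reject H0; the data support H1.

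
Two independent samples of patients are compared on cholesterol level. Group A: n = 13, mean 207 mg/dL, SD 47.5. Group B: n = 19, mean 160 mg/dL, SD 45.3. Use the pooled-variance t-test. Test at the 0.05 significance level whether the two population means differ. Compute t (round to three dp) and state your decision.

Let group 1 = group A, group 2 = group B. H0: μ_1 = μ_2; H1: μ_1 ≠ μ_2 (two-sample pooled-variance t-test, two-sided).
s_p² = [(13−1)·47.5² + (19−1)·45.3²]/(13+19−2) = 2133.75
t = (207 − 160)/√[2133.75·(1/13 + 1/19)] = 2.827
df = n₁ + n₂ − 2 = 30
Two-sided p-value ≈ 0.008
Since p ≈ 0.008 < α = 0.05, reject H0; the evidence is statistically significant.

t = 2.827; reject H0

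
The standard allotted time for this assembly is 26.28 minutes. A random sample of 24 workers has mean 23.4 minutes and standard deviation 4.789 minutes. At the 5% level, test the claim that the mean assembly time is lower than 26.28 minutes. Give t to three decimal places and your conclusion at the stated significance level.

H0: μ = 26.28; H1: μ < 26.28 (one-sample t-test, left-tailed).
t = (x̄ − μ₀)/(s/√n) = (23.4 − 26.28)/(4.789/√24) = -2.946
df = n − 1 = 23
p-value = P(T ≤ -2.946) ≈ 0.0036
Since p ≈ 0.0036 < α = 0.05, reject H0; the evidence is statistically significant.

t = -2.946; reject H0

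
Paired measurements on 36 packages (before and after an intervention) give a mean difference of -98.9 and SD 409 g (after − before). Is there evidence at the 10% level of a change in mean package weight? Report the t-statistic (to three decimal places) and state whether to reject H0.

t = -1.451; fail to reject H0

H0: μ_d = 0; H1: μ_d ≠ 0 (paired t-test on the differences, two-sided).
t = d̄/(s_d/√n) = -98.9/(409/√36) = -1.451
df = n − 1 = 35
Two-sided p-value ≈ 0.1557
Since p ≈ 0.1557 > α = 0.1, fail to reject H0; the data do not provide sufficient evidence against H0.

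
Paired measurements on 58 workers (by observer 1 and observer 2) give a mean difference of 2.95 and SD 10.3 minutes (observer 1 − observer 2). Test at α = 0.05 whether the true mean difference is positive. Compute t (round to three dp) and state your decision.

H0: μ_d = 0; H1: μ_d > 0 (paired t-test on the differences, right-tailed).
t = d̄/(s_d/√n) = 2.95/(10.3/√58) = 2.181
df = n − 1 = 57
p-value = P(T ≥ 2.181) ≈ 0.0167
Since p ≈ 0.0167 < α = 0.05, reject H0; the evidence is statistically significant.

t = 2.181; reject H0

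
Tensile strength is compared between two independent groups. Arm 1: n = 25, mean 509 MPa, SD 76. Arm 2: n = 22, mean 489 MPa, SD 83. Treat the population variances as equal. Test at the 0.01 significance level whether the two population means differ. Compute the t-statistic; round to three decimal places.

Let group 1 = arm 1, group 2 = arm 2. H0: μ_1 = μ_2; H1: μ_1 ≠ μ_2 (two-sample pooled-variance t-test, two-sided).
s_p² = [(25−1)·76² + (22−1)·83²]/(25+22−2) = 6295.4
t = (509 − 489)/√[6295.4·(1/25 + 1/22)] = 0.862
df = n₁ + n₂ − 2 = 45
Two-sided p-value ≈ 0.393
Since p ≈ 0.393 > α = 0.01, fail to reject H0; the data do not provide sufficient evidence against H0.

0.862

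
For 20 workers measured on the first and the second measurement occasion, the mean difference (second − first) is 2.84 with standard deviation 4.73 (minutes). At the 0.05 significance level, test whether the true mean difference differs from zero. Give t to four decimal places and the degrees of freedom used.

t = 2.6852, df = 19

H0: μ_d = 0; H1: μ_d ≠ 0 (paired t-test on the differences, two-sided).
t = d̄/(s_d/√n) = 2.84/(4.73/√20) = 2.6852
df = n − 1 = 19
Two-sided p-value ≈ 0.015
Since p ≈ 0.015 < α = 0.05, reject H0; the evidence is statistically significant.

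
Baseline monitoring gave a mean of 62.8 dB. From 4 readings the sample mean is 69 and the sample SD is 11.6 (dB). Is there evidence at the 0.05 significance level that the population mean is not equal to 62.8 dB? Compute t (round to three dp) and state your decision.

H0: μ = 62.8; H1: μ ≠ 62.8 (one-sample t-test, two-sided).
t = (x̄ − μ₀)/(s/√n) = (69 − 62.8)/(11.6/√4) = 1.069
df = n − 1 = 3
Two-sided p-value ≈ 0.363
Since p ≈ 0.363 > α = 0.05, fail to reject H0; the evidence is not statistically significant.

t = 1.069; fail to reject H0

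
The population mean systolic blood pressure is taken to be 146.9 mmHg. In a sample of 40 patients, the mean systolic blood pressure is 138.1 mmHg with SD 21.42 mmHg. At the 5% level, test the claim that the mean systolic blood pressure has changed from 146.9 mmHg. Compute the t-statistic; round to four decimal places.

H0: μ = 146.9; H1: μ ≠ 146.9 (one-sample t-test, two-sided).
t = (x̄ − μ₀)/(s/√n) = (138.1 − 146.9)/(21.42/√40) = -2.5983
df = n − 1 = 39
Two-sided p-value ≈ 0.013
Since p ≈ 0.013 < α = 0.05, reject H0; the evidence is statistically significant.

-2.5983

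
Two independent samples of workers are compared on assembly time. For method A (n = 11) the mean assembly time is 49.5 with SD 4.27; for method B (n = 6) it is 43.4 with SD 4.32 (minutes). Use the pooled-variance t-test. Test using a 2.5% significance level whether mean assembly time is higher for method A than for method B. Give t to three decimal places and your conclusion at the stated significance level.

t = 2.804; reject H0

Let group 1 = method A, group 2 = method B. H0: μ_1 = μ_2; H1: μ_1 > μ_2 (two-sample pooled-variance t-test, right-tailed).
s_p² = [(11−1)·4.27² + (6−1)·4.32²]/(11+6−2) = 18.3761
t = (49.5 − 43.4)/√[18.3761·(1/11 + 1/6)] = 2.804
df = n₁ + n₂ − 2 = 15
p-value = P(T ≥ 2.804) ≈ 0.007
Since p ≈ 0.007 < α = 0.025, reject H0; the evidence is statistically significant.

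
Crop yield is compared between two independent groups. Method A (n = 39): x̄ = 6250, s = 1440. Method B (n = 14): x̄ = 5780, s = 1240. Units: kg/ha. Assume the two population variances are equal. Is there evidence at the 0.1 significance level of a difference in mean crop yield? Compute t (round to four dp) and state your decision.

t = 1.0839; fail to reject H0

Let group 1 = method A, group 2 = method B. H0: μ_1 = μ_2; H1: μ_1 ≠ μ_2 (two-sample pooled-variance t-test, two-sided).
s_p² = [(39−1)·1440² + (14−1)·1240²]/(39+14−2) = 1936970
t = (6250 − 5780)/√[1936970·(1/39 + 1/14)] = 1.0839
df = n₁ + n₂ − 2 = 51
Two-sided p-value ≈ 0.2835
Since p ≈ 0.2835 > α = 0.1, fail to reject H0; the evidence is not statistically significant.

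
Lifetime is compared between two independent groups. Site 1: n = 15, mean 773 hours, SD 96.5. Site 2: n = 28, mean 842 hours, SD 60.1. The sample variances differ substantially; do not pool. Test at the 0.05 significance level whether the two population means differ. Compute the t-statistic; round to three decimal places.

Let group 1 = site 1, group 2 = site 2. H0: μ_1 = μ_2; H1: μ_1 ≠ μ_2 (Welch's two-sample t-test, two-sided).
t = (x̄_1 − x̄_2)/√(s_1²/n_1 + s_2²/n_2) = (773 − 842)/√(96.5²/15 + 60.1²/28) = -2.520
Welch–Satterthwaite df ≈ 19.98
Two-sided p-value ≈ 0.020
Since p ≈ 0.020 < α = 0.05, reject H0; the evidence is statistically significant.

-2.520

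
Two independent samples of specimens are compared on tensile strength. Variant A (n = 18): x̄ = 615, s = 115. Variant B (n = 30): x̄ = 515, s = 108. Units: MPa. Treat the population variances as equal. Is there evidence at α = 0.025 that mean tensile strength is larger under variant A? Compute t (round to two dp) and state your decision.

Let group 1 = variant A, group 2 = variant B. H0: μ_1 = μ_2; H1: μ_1 > μ_2 (two-sample pooled-variance t-test, right-tailed).
s_p² = [(18−1)·115² + (30−1)·108²]/(18+30−2) = 12240.9
t = (615 − 515)/√[12240.9·(1/18 + 1/30)] = 3.03
df = n₁ + n₂ − 2 = 46
p-value = P(T ≥ 3.03) ≈ 0.0020
Since p ≈ 0.0020 < α = 0.025, reject H0; the data support H1.

t = 3.03; reject H0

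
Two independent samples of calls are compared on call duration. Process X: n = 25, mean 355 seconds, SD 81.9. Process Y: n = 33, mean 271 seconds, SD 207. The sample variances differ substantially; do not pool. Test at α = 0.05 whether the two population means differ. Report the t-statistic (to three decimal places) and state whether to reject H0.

t = 2.122; reject H0

Let group 1 = process X, group 2 = process Y. H0: μ_1 = μ_2; H1: μ_1 ≠ μ_2 (Welch's two-sample t-test, two-sided).
t = (x̄_1 − x̄_2)/√(s_1²/n_1 + s_2²/n_2) = (355 − 271)/√(81.9²/25 + 207²/33) = 2.122
Welch–Satterthwaite df ≈ 44.08
Two-sided p-value ≈ 0.039
Since p ≈ 0.039 < α = 0.05, reject H0; the data support H1.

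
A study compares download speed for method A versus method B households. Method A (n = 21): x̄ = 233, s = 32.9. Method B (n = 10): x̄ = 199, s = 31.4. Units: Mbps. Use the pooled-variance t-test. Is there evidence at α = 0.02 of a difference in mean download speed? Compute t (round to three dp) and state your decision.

t = 2.728; reject H0

Let group 1 = method A, group 2 = method B. H0: μ_1 = μ_2; H1: μ_1 ≠ μ_2 (two-sample pooled-variance t-test, two-sided).
s_p² = [(21−1)·32.9² + (10−1)·31.4²]/(21+10−2) = 1052.48
t = (233 − 199)/√[1052.48·(1/21 + 1/10)] = 2.728
df = n₁ + n₂ − 2 = 29
Two-sided p-value ≈ 0.011
Since p ≈ 0.011 < α = 0.02, reject H0; the evidence is statistically significant.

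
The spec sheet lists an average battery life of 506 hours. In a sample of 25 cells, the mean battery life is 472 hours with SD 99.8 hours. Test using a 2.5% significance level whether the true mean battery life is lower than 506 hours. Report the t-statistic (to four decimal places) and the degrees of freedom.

H0: μ = 506; H1: μ < 506 (one-sample t-test, left-tailed).
t = (x̄ − μ₀)/(s/√n) = (472 − 506)/(99.8/√25) = -1.7034
df = n − 1 = 24
p-value = P(T ≤ -1.7034) ≈ 0.0507
Since p ≈ 0.0507 > α = 0.025, fail to reject H0; the evidence is not statistically significant.

t = -1.7034, df = 24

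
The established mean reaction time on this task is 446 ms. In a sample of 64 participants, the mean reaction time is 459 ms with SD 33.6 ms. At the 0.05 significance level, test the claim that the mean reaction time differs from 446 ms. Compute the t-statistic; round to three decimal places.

H0: μ = 446; H1: μ ≠ 446 (one-sample t-test, two-sided).
t = (x̄ − μ₀)/(s/√n) = (459 − 446)/(33.6/√64) = 3.095
df = n − 1 = 63
Two-sided p-value ≈ 0.003
Since p ≈ 0.003 < α = 0.05, reject H0; the data support H1.

3.095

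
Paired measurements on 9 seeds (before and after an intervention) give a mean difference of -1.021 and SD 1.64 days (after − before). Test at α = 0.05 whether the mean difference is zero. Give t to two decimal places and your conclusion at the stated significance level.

H0: μ_d = 0; H1: μ_d ≠ 0 (paired t-test on the differences, two-sided).
t = d̄/(s_d/√n) = -1.021/(1.64/√9) = -1.87
df = n − 1 = 8
Two-sided p-value ≈ 0.099
Since p ≈ 0.099 > α = 0.05, fail to reject H0; the evidence is not statistically significant.

t = -1.87; fail to reject H0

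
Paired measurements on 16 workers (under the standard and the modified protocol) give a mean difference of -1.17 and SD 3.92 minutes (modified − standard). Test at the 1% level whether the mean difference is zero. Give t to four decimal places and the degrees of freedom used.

H0: μ_d = 0; H1: μ_d ≠ 0 (paired t-test on the differences, two-sided).
t = d̄/(s_d/√n) = -1.17/(3.92/√16) = -1.1939
df = n − 1 = 15
Two-sided p-value ≈ 0.251
Since p ≈ 0.251 > α = 0.01, fail to reject H0; the data do not provide sufficient evidence against H0.

t = -1.1939, df = 15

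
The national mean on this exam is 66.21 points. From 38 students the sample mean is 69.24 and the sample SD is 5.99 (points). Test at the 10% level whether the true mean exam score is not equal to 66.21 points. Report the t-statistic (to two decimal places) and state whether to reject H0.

t = 3.12; reject H0

H0: μ = 66.21; H1: μ ≠ 66.21 (one-sample t-test, two-sided).
t = (x̄ − μ₀)/(s/√n) = (69.24 − 66.21)/(5.99/√38) = 3.12
df = n − 1 = 37
Two-sided p-value ≈ 0.0035
Since p ≈ 0.0035 < α = 0.1, reject H0; the data support H1.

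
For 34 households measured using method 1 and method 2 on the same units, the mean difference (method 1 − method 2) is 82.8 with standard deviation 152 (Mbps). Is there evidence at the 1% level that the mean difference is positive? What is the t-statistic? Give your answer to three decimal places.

3.176

H0: μ_d = 0; H1: μ_d > 0 (paired t-test on the differences, right-tailed).
t = d̄/(s_d/√n) = 82.8/(152/√34) = 3.176
df = n − 1 = 33
p-value = P(T ≥ 3.176) ≈ 0.0016
Since p ≈ 0.0016 < α = 0.01, reject H0; the evidence is statistically significant.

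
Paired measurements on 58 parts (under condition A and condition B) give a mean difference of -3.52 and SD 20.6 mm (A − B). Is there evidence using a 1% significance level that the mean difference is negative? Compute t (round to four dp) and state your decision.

t = -1.3013; fail to reject H0

H0: μ_d = 0; H1: μ_d < 0 (paired t-test on the differences, left-tailed).
t = d̄/(s_d/√n) = -3.52/(20.6/√58) = -1.3013
df = n − 1 = 57
p-value = P(T ≤ -1.3013) ≈ 0.099
Since p ≈ 0.099 > α = 0.01, fail to reject H0; the data do not provide sufficient evidence against H0.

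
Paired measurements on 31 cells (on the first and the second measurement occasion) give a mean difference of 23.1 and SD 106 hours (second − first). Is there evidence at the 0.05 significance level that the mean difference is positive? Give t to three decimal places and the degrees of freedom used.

H0: μ_d = 0; H1: μ_d > 0 (paired t-test on the differences, right-tailed).
t = d̄/(s_d/√n) = 23.1/(106/√31) = 1.213
df = n − 1 = 30
p-value = P(T ≥ 1.213) ≈ 0.117
Since p ≈ 0.117 > α = 0.05, fail to reject H0; the data do not provide sufficient evidence against H0.

t = 1.213, df = 30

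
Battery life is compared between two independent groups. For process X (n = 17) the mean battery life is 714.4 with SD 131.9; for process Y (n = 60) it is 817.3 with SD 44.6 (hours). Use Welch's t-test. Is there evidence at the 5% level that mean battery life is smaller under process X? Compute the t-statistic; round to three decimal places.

Let group 1 = process X, group 2 = process Y. H0: μ_1 = μ_2; H1: μ_1 < μ_2 (Welch's two-sample t-test, left-tailed).
t = (x̄_1 − x̄_2)/√(s_1²/n_1 + s_2²/n_2) = (714.4 − 817.3)/√(131.9²/17 + 44.6²/60) = -3.166
Welch–Satterthwaite df ≈ 17.05
p-value = P(T ≤ -3.166) ≈ 0.0028
Since p ≈ 0.0028 < α = 0.05, reject H0; the evidence is statistically significant.

-3.166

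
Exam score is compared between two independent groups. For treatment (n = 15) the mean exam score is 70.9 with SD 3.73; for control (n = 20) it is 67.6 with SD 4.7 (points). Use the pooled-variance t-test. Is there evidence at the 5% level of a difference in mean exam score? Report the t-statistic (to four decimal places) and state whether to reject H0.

t = 2.2389; reject H0

Let group 1 = treatment, group 2 = control. H0: μ_1 = μ_2; H1: μ_1 ≠ μ_2 (two-sample pooled-variance t-test, two-sided).
s_p² = [(15−1)·3.73² + (20−1)·4.7²]/(15+20−2) = 18.6209
t = (70.9 − 67.6)/√[18.6209·(1/15 + 1/20)] = 2.2389
df = n₁ + n₂ − 2 = 33
Two-sided p-value ≈ 0.0320
Since p ≈ 0.0320 < α = 0.05, reject H0; the data support H1.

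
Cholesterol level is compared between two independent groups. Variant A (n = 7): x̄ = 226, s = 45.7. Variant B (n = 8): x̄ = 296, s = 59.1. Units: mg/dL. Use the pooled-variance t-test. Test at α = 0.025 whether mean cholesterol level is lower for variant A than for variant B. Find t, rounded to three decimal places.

-2.536

Let group 1 = variant A, group 2 = variant B. H0: μ_1 = μ_2; H1: μ_1 < μ_2 (two-sample pooled-variance t-test, left-tailed).
s_p² = [(7−1)·45.7² + (8−1)·59.1²]/(7+8−2) = 2844.66
t = (226 − 296)/√[2844.66·(1/7 + 1/8)] = -2.536
df = n₁ + n₂ − 2 = 13
p-value = P(T ≤ -2.536) ≈ 0.0124
Since p ≈ 0.0124 < α = 0.025, reject H0; the evidence is statistically significant.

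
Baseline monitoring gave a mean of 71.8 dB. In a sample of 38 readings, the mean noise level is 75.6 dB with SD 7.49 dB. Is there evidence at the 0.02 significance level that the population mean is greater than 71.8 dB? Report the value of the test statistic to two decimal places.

3.13

H0: μ = 71.8; H1: μ > 71.8 (one-sample t-test, right-tailed).
t = (x̄ − μ₀)/(s/√n) = (75.6 − 71.8)/(7.49/√38) = 3.13
df = n − 1 = 37
p-value = P(T ≥ 3.13) ≈ 0.0017
Since p ≈ 0.0017 < α = 0.02, reject H0; the evidence is statistically significant.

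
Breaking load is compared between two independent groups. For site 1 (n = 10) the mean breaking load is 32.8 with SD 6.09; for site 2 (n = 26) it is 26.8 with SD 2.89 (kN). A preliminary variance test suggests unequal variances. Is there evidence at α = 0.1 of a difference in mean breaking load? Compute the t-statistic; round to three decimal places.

Let group 1 = site 1, group 2 = site 2. H0: μ_1 = μ_2; H1: μ_1 ≠ μ_2 (Welch's two-sample t-test, two-sided).
t = (x̄_1 − x̄_2)/√(s_1²/n_1 + s_2²/n_2) = (32.8 − 26.8)/√(6.09²/10 + 2.89²/26) = 2.989
Welch–Satterthwaite df ≈ 10.60
Two-sided p-value ≈ 0.0128
Since p ≈ 0.0128 < α = 0.1, reject H0; the evidence is statistically significant.

2.989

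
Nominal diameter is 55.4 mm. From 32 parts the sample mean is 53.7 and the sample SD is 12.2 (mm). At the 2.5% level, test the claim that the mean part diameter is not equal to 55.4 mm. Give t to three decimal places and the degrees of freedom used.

t = -0.788, df = 31

H0: μ = 55.4; H1: μ ≠ 55.4 (one-sample t-test, two-sided).
t = (x̄ − μ₀)/(s/√n) = (53.7 − 55.4)/(12.2/√32) = -0.788
df = n − 1 = 31
Two-sided p-value ≈ 0.437
Since p ≈ 0.437 > α = 0.025, fail to reject H0; the data do not provide sufficient evidence against H0.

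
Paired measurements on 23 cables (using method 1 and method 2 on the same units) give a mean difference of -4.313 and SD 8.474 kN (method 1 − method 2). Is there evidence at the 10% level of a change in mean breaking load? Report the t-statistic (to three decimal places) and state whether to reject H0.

t = -2.441; reject H0

H0: μ_d = 0; H1: μ_d ≠ 0 (paired t-test on the differences, two-sided).
t = d̄/(s_d/√n) = -4.313/(8.474/√23) = -2.441
df = n − 1 = 22
Two-sided p-value ≈ 0.023
Since p ≈ 0.023 < α = 0.1, reject H0; the data support H1.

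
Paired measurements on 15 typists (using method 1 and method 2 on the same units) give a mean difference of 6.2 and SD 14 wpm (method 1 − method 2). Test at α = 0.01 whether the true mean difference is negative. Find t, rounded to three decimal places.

H0: μ_d = 0; H1: μ_d < 0 (paired t-test on the differences, left-tailed).
t = d̄/(s_d/√n) = 6.2/(14/√15) = 1.715
df = n − 1 = 14
p-value = P(T ≤ 1.715) ≈ 0.9458
Since p ≈ 0.9458 > α = 0.01, fail to reject H0; the evidence is not statistically significant.

1.715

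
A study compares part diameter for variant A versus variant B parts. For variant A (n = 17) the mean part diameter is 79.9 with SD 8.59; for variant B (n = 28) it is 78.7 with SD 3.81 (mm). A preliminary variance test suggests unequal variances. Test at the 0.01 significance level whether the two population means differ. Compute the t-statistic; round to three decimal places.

0.544

Let group 1 = variant A, group 2 = variant B. H0: μ_1 = μ_2; H1: μ_1 ≠ μ_2 (Welch's two-sample t-test, two-sided).
t = (x̄_1 − x̄_2)/√(s_1²/n_1 + s_2²/n_2) = (79.9 − 78.7)/√(8.59²/17 + 3.81²/28) = 0.544
Welch–Satterthwaite df ≈ 19.88
Two-sided p-value ≈ 0.5922
Since p ≈ 0.5922 > α = 0.01, fail to reject H0; the data do not provide sufficient evidence against H0.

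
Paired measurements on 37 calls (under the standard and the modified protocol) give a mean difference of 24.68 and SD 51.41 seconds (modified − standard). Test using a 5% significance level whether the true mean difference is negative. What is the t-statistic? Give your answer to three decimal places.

2.920

H0: μ_d = 0; H1: μ_d < 0 (paired t-test on the differences, left-tailed).
t = d̄/(s_d/√n) = 24.68/(51.41/√37) = 2.920
df = n − 1 = 36
p-value = P(T ≤ 2.920) ≈ 0.9970
Since p ≈ 0.9970 > α = 0.05, fail to reject H0; the data do not provide sufficient evidence against H0.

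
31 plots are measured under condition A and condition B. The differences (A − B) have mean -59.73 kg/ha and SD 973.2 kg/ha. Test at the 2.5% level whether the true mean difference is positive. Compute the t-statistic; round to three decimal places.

-0.342

H0: μ_d = 0; H1: μ_d > 0 (paired t-test on the differences, right-tailed).
t = d̄/(s_d/√n) = -59.73/(973.2/√31) = -0.342
df = n − 1 = 30
p-value = P(T ≥ -0.342) ≈ 0.6325
Since p ≈ 0.6325 > α = 0.025, fail to reject H0; the evidence is not statistically significant.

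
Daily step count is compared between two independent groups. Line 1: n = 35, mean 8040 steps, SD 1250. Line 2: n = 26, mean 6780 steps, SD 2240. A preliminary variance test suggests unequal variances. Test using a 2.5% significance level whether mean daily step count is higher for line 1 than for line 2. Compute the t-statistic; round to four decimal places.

2.5848

Let group 1 = line 1, group 2 = line 2. H0: μ_1 = μ_2; H1: μ_1 > μ_2 (Welch's two-sample t-test, right-tailed).
t = (x̄_1 − x̄_2)/√(s_1²/n_1 + s_2²/n_2) = (8040 − 6780)/√(1250²/35 + 2240²/26) = 2.5848
Welch–Satterthwaite df ≈ 36.47
p-value = P(T ≥ 2.5848) ≈ 0.0069
Since p ≈ 0.0069 < α = 0.025, reject H0; the data support H1.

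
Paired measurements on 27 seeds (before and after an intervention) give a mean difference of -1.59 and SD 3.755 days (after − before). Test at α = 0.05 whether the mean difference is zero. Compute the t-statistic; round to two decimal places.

-2.20

H0: μ_d = 0; H1: μ_d ≠ 0 (paired t-test on the differences, two-sided).
t = d̄/(s_d/√n) = -1.59/(3.755/√27) = -2.20
df = n − 1 = 26
Two-sided p-value ≈ 0.037
Since p ≈ 0.037 < α = 0.05, reject H0; the evidence is statistically significant.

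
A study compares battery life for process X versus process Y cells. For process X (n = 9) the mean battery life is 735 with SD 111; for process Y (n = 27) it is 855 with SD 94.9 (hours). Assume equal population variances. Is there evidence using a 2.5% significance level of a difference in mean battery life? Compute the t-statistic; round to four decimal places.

-3.1516

Let group 1 = process X, group 2 = process Y. H0: μ_1 = μ_2; H1: μ_1 ≠ μ_2 (two-sample pooled-variance t-test, two-sided).
s_p² = [(9−1)·111² + (27−1)·94.9²]/(9+27−2) = 9786.01
t = (735 − 855)/√[9786.01·(1/9 + 1/27)] = -3.1516
df = n₁ + n₂ − 2 = 34
Two-sided p-value ≈ 0.0034
Since p ≈ 0.0034 < α = 0.025, reject H0; the evidence is statistically significant.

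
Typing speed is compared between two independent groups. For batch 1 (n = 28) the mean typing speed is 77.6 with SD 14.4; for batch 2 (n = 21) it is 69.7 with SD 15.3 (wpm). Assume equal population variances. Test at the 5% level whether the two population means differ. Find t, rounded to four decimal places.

1.8504

Let group 1 = batch 1, group 2 = batch 2. H0: μ_1 = μ_2; H1: μ_1 ≠ μ_2 (two-sample pooled-variance t-test, two-sided).
s_p² = [(28−1)·14.4² + (21−1)·15.3²]/(28+21−2) = 218.734
t = (77.6 − 69.7)/√[218.734·(1/28 + 1/21)] = 1.8504
df = n₁ + n₂ − 2 = 47
Two-sided p-value ≈ 0.0706
Since p ≈ 0.0706 > α = 0.05, fail to reject H0; the data do not provide sufficient evidence against H0.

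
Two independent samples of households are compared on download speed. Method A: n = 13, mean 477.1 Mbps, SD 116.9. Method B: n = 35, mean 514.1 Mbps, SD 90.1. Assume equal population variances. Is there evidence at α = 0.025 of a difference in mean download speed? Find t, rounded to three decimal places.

-1.165

Let group 1 = method A, group 2 = method B. H0: μ_1 = μ_2; H1: μ_1 ≠ μ_2 (two-sample pooled-variance t-test, two-sided).
s_p² = [(13−1)·116.9² + (35−1)·90.1²]/(13+35−2) = 9565.21
t = (477.1 − 514.1)/√[9565.21·(1/13 + 1/35)] = -1.165
df = n₁ + n₂ − 2 = 46
Two-sided p-value ≈ 0.250
Since p ≈ 0.250 > α = 0.025, fail to reject H0; the data do not provide sufficient evidence against H0.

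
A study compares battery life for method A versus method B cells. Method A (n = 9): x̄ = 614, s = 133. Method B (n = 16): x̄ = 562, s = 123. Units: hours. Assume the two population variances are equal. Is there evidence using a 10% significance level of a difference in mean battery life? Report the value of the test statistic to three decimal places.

0.986

Let group 1 = method A, group 2 = method B. H0: μ_1 = μ_2; H1: μ_1 ≠ μ_2 (two-sample pooled-variance t-test, two-sided).
s_p² = [(9−1)·133² + (16−1)·123²]/(9+16−2) = 16019.4
t = (614 − 562)/√[16019.4·(1/9 + 1/16)] = 0.986
df = n₁ + n₂ − 2 = 23
Two-sided p-value ≈ 0.334
Since p ≈ 0.334 > α = 0.1, fail to reject H0; the evidence is not statistically significant.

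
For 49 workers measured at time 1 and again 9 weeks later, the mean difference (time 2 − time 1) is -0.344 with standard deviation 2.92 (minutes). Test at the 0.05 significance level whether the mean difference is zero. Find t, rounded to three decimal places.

H0: μ_d = 0; H1: μ_d ≠ 0 (paired t-test on the differences, two-sided).
t = d̄/(s_d/√n) = -0.344/(2.92/√49) = -0.825
df = n − 1 = 48
Two-sided p-value ≈ 0.4136
Since p ≈ 0.4136 > α = 0.05, fail to reject H0; the data do not provide sufficient evidence against H0.

-0.825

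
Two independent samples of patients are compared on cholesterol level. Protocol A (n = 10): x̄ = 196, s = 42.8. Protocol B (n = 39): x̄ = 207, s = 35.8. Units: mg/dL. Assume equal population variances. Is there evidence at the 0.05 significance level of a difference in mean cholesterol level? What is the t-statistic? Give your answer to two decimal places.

Let group 1 = protocol A, group 2 = protocol B. H0: μ_1 = μ_2; H1: μ_1 ≠ μ_2 (two-sample pooled-variance t-test, two-sided).
s_p² = [(10−1)·42.8² + (39−1)·35.8²]/(10+39−2) = 1387
t = (196 − 207)/√[1387·(1/10 + 1/39)] = -0.83
df = n₁ + n₂ − 2 = 47
Two-sided p-value ≈ 0.409
Since p ≈ 0.409 > α = 0.05, fail to reject H0; the data do not provide sufficient evidence against H0.

-0.83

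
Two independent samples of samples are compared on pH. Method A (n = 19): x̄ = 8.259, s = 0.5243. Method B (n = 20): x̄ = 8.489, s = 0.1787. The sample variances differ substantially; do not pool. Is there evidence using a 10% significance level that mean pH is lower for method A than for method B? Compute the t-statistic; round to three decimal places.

Let group 1 = method A, group 2 = method B. H0: μ_1 = μ_2; H1: μ_1 < μ_2 (Welch's two-sample t-test, left-tailed).
t = (x̄_1 − x̄_2)/√(s_1²/n_1 + s_2²/n_2) = (8.259 − 8.489)/√(0.5243²/19 + 0.1787²/20) = -1.815
Welch–Satterthwaite df ≈ 21.94
p-value = P(T ≤ -1.815) ≈ 0.0416
Since p ≈ 0.0416 < α = 0.1, reject H0; the data support H1.

-1.815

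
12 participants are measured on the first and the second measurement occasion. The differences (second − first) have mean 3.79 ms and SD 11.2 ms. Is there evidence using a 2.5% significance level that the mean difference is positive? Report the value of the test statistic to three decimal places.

H0: μ_d = 0; H1: μ_d > 0 (paired t-test on the differences, right-tailed).
t = d̄/(s_d/√n) = 3.79/(11.2/√12) = 1.172
df = n − 1 = 11
p-value = P(T ≥ 1.172) ≈ 0.1329
Since p ≈ 0.1329 > α = 0.025, fail to reject H0; the data do not provide sufficient evidence against H0.

1.172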